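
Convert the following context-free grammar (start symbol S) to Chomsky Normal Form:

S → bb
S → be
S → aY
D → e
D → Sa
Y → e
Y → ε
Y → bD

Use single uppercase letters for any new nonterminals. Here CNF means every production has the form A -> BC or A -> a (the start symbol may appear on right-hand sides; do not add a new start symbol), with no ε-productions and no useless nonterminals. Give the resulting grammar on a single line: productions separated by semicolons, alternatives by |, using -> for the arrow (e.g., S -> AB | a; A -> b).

Nullable: {Y}; after ε-elimination: S -> a | aY | bb | be; D -> e | Sa; Y -> e | bD.
No unit productions to eliminate.
TERM: introduce A -> a, B -> b, C -> e and substitute in every rule of length ≥2.

S -> a | AY | BB | BC; A -> a; B -> b; C -> e; D -> e | SA; Y -> e | BD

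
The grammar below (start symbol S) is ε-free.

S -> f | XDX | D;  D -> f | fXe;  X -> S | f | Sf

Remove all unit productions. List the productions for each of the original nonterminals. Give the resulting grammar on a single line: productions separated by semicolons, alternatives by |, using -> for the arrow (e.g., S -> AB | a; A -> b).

S -> f | XDX | fXe; D -> f | fXe; X -> f | Sf | XDX | fXe

Unit productions: S->D, X->S.
Unit pairs (A ⇒* B via units): (S,D), (X,D), (X,S).
S: inherits non-unit rules of {D, S} → XDX | f | fXe.
D: inherits non-unit rules of {D} → f | fXe.
X: inherits non-unit rules of {D, S, X} → Sf | XDX | f | fXe.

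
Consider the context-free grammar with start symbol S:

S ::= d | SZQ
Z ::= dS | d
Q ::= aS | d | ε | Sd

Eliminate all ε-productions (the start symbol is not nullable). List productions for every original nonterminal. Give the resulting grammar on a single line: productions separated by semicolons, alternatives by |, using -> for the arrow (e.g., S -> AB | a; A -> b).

S -> d | SZ | SZQ; Q -> d | Sd | aS; Z -> d | dS

Nullable set: {Q}.
S -> SZQ: Q nullable, giving SZ | SZQ.
Drop Q -> ε.
Unchanged (no nullable symbols): S -> d; Q -> Sd; Q -> aS; Q -> d; Z -> d; Z -> dS.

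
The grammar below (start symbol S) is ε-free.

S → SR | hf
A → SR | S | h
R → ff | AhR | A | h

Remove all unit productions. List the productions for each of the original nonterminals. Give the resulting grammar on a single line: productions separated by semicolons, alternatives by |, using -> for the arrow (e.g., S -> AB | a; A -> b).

Unit productions: A->S, R->A.
Unit pairs (A ⇒* B via units): (A,S), (R,A), (R,S).
S: inherits non-unit rules of {S} → SR | hf.
A: inherits non-unit rules of {A, S} → SR | h | hf.
R: inherits non-unit rules of {A, R, S} → AhR | SR | ff | h | hf.

S -> SR | hf; A -> h | SR | hf; R -> h | SR | ff | hf | AhR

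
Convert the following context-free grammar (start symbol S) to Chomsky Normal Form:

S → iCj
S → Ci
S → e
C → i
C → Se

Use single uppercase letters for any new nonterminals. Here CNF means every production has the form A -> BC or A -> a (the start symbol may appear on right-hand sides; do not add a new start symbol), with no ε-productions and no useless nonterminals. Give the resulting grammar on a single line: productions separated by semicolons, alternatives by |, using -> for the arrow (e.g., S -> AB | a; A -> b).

No ε-productions.
No unit productions to eliminate.
TERM: introduce A -> e, B -> i, D -> j and substitute in every rule of length ≥2.
BIN: S -> BCD becomes S -> BE, E -> CD.

S -> e | BE | CB; A -> e; B -> i; C -> i | SA; D -> j; E -> CD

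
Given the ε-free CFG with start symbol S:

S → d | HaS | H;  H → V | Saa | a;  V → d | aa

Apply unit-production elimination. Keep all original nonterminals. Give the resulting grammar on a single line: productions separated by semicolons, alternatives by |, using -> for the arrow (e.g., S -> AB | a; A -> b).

S -> a | d | aa | HaS | Saa; H -> a | d | aa | Saa; V -> d | aa

Unit productions: H->V, S->H.
Unit pairs (A ⇒* B via units): (H,V), (S,H), (S,V).
S: inherits non-unit rules of {H, S, V} → HaS | Saa | a | aa | d.
H: inherits non-unit rules of {H, V} → Saa | a | aa | d.
V: inherits non-unit rules of {V} → aa | d.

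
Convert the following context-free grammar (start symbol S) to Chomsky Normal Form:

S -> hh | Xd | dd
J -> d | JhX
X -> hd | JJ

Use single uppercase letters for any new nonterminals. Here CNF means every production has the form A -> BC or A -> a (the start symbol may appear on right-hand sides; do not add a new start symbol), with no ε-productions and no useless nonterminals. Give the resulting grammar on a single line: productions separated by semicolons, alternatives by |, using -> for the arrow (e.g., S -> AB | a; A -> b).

No ε-productions.
No unit productions to eliminate.
TERM: introduce B -> d, A -> h and substitute in every rule of length ≥2.
BIN: J -> JAX becomes J -> JC, C -> AX.

S -> AA | BB | XB; A -> h; B -> d; C -> AX; J -> d | JC; X -> AB | JJ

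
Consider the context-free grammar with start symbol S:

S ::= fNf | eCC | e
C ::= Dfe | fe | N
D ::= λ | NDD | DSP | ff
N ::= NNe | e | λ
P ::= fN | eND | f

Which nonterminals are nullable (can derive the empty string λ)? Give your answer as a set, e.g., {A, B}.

{C, D, N}

Directly nullable (have an ε-rule): {D, N}.
C is nullable via C -> N (every symbol on the right is already known nullable).
Not nullable: P, S — each has a terminal in every rule's right-hand side or depends on a non-nullable symbol.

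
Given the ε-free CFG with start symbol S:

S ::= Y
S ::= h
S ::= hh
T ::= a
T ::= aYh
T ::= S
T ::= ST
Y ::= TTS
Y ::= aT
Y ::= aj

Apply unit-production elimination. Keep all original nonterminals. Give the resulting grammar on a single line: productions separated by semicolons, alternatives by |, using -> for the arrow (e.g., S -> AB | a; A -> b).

Unit productions: S->Y, T->S.
Unit pairs (A ⇒* B via units): (S,Y), (T,S), (T,Y).
S: inherits non-unit rules of {S, Y} → TTS | aT | aj | h | hh.
T: inherits non-unit rules of {S, T, Y} → ST | TTS | a | aT | aYh | aj | h | hh.
Y: inherits non-unit rules of {Y} → TTS | aT | aj.

S -> h | aT | aj | hh | TTS; T -> a | h | ST | aT | aj | hh | TTS | aYh; Y -> aT | aj | TTS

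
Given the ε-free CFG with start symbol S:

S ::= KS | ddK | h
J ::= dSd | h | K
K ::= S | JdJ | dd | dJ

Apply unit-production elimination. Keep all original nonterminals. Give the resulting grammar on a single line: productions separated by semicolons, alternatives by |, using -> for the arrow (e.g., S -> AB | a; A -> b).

Unit productions: J->K, K->S.
Unit pairs (A ⇒* B via units): (J,K), (J,S), (K,S).
S: inherits non-unit rules of {S} → KS | ddK | h.
J: inherits non-unit rules of {J, K, S} → JdJ | KS | dJ | dSd | dd | ddK | h.
K: inherits non-unit rules of {K, S} → JdJ | KS | dJ | dd | ddK | h.

S -> h | KS | ddK; J -> h | KS | dJ | dd | JdJ | dSd | ddK; K -> h | KS | dJ | dd | JdJ | ddK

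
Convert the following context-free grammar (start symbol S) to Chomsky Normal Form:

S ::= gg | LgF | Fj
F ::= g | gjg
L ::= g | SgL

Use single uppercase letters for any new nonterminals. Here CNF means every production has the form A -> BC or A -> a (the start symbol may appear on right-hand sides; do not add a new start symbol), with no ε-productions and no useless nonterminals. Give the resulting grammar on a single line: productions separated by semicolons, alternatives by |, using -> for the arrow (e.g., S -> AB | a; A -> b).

S -> AA | FB | LE; A -> g; B -> j; C -> BA; D -> AL; E -> AF; F -> g | AC; L -> g | SD

No ε-productions.
No unit productions to eliminate.
TERM: introduce A -> g, B -> j and substitute in every rule of length ≥2.
BIN: F -> ABA becomes F -> AC, C -> BA; L -> SAL becomes L -> SD, D -> AL; S -> LAF becomes S -> LE, E -> AF.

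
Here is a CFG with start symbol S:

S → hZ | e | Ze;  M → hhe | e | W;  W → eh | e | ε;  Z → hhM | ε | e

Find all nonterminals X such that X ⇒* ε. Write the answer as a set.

Directly nullable (have an ε-rule): {W, Z}.
M is nullable via M -> W (every symbol on the right is already known nullable).
Not nullable: S — each has a terminal in every rule's right-hand side or depends on a non-nullable symbol.

{M, W, Z}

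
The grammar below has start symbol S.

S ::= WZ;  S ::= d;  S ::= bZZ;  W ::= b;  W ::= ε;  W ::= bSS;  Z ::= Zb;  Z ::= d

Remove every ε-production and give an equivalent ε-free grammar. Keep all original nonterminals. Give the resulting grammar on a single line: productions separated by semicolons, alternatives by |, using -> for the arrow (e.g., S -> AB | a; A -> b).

S -> Z | d | WZ | bZZ; W -> b | bSS; Z -> d | Zb

Nullable set: {W}.
S -> WZ: W nullable, giving WZ | Z.
Drop W -> ε.
Unchanged (no nullable symbols): S -> bZZ; S -> d; W -> b; W -> bSS; Z -> Zb; Z -> d.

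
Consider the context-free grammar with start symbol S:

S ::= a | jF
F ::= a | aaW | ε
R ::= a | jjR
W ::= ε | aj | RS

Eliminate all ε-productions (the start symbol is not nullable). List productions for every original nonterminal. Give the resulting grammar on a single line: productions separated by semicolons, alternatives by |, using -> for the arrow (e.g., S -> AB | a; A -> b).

Nullable set: {F, W}.
S -> jF: F nullable, giving j | jF.
Drop F -> ε.
F -> aaW: W nullable, giving aa | aaW.
Drop W -> ε.
Unchanged (no nullable symbols): S -> a; F -> a; R -> a; R -> jjR; W -> RS; W -> aj.

S -> a | j | jF; F -> a | aa | aaW; R -> a | jjR; W -> RS | aj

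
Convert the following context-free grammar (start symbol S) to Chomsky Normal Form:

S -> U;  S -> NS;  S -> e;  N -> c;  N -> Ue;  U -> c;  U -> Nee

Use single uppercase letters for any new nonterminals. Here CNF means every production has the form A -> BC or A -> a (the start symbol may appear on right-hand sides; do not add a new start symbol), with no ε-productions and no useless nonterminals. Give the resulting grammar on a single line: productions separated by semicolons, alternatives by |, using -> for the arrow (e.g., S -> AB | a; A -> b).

No ε-productions.
After unit-elimination: S -> c | e | NS | Nee; N -> c | Ue; U -> c | Nee.
TERM: introduce A -> e and substitute in every rule of length ≥2.
BIN: S -> NAA becomes S -> NB, B -> AA; U -> NAA becomes U -> NC, C -> AA.

S -> c | e | NB | NS; A -> e; B -> AA; C -> AA; N -> c | UA; U -> c | NC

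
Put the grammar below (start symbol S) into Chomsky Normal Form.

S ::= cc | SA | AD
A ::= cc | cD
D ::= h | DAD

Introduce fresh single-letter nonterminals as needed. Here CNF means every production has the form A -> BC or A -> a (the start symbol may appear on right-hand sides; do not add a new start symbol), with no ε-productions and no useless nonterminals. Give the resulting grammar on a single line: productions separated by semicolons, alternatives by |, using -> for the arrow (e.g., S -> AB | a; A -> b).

No ε-productions.
No unit productions to eliminate.
TERM: introduce B -> c and substitute in every rule of length ≥2.
BIN: D -> DAD becomes D -> DC, C -> AD.

S -> AD | BB | SA; A -> BB | BD; B -> c; C -> AD; D -> h | DC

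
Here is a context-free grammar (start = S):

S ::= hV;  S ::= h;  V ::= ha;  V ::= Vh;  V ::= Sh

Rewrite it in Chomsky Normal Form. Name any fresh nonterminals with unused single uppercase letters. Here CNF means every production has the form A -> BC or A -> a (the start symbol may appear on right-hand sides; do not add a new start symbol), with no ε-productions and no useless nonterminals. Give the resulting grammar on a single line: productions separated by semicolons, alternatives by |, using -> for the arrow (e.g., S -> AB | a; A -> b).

S -> h | AV; A -> h; B -> a; V -> AB | SA | VA

No ε-productions.
No unit productions to eliminate.
TERM: introduce B -> a, A -> h and substitute in every rule of length ≥2.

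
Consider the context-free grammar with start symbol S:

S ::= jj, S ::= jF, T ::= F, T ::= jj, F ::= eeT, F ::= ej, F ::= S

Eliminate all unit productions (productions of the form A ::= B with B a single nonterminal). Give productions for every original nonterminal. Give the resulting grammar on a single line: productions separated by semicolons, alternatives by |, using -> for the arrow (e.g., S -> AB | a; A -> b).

Unit productions: F->S, T->F.
Unit pairs (A ⇒* B via units): (F,S), (T,F), (T,S).
S: inherits non-unit rules of {S} → jF | jj.
F: inherits non-unit rules of {F, S} → eeT | ej | jF | jj.
T: inherits non-unit rules of {F, S, T} → eeT | ej | jF | jj.

S -> jF | jj; F -> ej | jF | jj | eeT; T -> ej | jF | jj | eeT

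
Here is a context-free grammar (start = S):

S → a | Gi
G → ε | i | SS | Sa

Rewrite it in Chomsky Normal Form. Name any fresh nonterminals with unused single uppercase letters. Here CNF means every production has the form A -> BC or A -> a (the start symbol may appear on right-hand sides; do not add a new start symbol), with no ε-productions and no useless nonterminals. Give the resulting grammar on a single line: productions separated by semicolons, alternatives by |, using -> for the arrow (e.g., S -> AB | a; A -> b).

Nullable: {G}; after ε-elimination: S -> a | i | Gi; G -> i | SS | Sa.
No unit productions to eliminate.
TERM: introduce A -> a, B -> i and substitute in every rule of length ≥2.

S -> a | i | GB; A -> a; B -> i; G -> i | SA | SS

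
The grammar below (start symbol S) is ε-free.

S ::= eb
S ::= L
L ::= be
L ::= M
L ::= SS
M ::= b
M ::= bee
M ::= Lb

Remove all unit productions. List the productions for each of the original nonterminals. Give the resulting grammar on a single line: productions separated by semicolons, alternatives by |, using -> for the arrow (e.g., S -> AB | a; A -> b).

S -> b | Lb | SS | be | eb | bee; L -> b | Lb | SS | be | bee; M -> b | Lb | bee

Unit productions: L->M, S->L.
Unit pairs (A ⇒* B via units): (L,M), (S,L), (S,M).
S: inherits non-unit rules of {L, M, S} → Lb | SS | b | be | bee | eb.
L: inherits non-unit rules of {L, M} → Lb | SS | b | be | bee.
M: inherits non-unit rules of {M} → Lb | b | bee.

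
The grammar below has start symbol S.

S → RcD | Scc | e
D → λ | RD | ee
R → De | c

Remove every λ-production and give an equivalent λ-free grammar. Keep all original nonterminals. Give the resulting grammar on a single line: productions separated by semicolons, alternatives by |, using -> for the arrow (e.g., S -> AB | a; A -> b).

S -> e | Rc | RcD | Scc; D -> R | RD | ee; R -> c | e | De

Nullable set: {D}.
S -> RcD: D nullable, giving Rc | RcD.
Drop D -> λ.
D -> RD: D nullable, giving R | RD.
R -> De: D nullable, giving De | e.
Unchanged (no nullable symbols): S -> Scc; S -> e; D -> ee; R -> c.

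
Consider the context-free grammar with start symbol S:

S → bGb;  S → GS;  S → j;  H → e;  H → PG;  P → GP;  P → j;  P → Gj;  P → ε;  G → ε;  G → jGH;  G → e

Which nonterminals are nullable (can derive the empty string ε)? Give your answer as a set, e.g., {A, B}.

Directly nullable (have an ε-rule): {G, P}.
H is nullable via H -> PG (every symbol on the right is already known nullable).
Not nullable: S — each has a terminal in every rule's right-hand side or depends on a non-nullable symbol.

{G, H, P}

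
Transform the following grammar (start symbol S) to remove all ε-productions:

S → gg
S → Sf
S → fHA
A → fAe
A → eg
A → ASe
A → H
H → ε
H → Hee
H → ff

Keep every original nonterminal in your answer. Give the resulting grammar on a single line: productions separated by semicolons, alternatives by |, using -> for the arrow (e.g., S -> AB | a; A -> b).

Nullable set: {A, H}.
S -> fHA: H, A nullable, giving f | fA | fH | fHA.
A -> ASe: A nullable, giving ASe | Se.
A -> H: H nullable, giving H.
A -> fAe: A nullable, giving fAe | fe.
Drop H -> ε.
H -> Hee: H nullable, giving Hee | ee.
Unchanged (no nullable symbols): S -> Sf; S -> gg; A -> eg; H -> ff.

S -> f | Sf | fA | fH | gg | fHA; A -> H | Se | eg | fe | ASe | fAe; H -> ee | ff | Hee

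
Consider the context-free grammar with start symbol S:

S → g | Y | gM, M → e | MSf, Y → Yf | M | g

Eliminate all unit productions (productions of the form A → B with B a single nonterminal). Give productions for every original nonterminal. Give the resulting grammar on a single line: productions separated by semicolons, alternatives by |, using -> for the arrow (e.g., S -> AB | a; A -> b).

Unit productions: S->Y, Y->M.
Unit pairs (A ⇒* B via units): (S,M), (S,Y), (Y,M).
S: inherits non-unit rules of {M, S, Y} → MSf | Yf | e | g | gM.
M: inherits non-unit rules of {M} → MSf | e.
Y: inherits non-unit rules of {M, Y} → MSf | Yf | e | g.

S -> e | g | Yf | gM | MSf; M -> e | MSf; Y -> e | g | Yf | MSf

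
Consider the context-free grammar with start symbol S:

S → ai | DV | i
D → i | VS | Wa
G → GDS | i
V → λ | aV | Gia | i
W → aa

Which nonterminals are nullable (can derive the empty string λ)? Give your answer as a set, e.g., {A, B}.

Directly nullable (have an ε-rule): {V}.
Not nullable: D, G, S, W — each has a terminal in every rule's right-hand side or depends on a non-nullable symbol.

{V}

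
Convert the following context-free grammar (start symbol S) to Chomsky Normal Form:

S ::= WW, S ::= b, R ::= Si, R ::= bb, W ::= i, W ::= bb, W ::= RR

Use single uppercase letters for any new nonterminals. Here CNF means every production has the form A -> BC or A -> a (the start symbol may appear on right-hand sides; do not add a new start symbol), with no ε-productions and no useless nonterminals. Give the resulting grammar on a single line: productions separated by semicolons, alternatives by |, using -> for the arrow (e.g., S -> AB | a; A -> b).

S -> b | WW; A -> i; B -> b; R -> BB | SA; W -> i | BB | RR

No ε-productions.
No unit productions to eliminate.
TERM: introduce B -> b, A -> i and substitute in every rule of length ≥2.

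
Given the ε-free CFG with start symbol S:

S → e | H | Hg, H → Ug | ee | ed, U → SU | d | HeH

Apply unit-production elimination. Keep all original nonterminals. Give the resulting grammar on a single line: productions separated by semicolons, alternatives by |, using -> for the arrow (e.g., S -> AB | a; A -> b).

Unit productions: S->H.
Unit pairs (A ⇒* B via units): (S,H).
S: inherits non-unit rules of {H, S} → Hg | Ug | e | ed | ee.
H: inherits non-unit rules of {H} → Ug | ed | ee.
U: inherits non-unit rules of {U} → HeH | SU | d.

S -> e | Hg | Ug | ed | ee; H -> Ug | ed | ee; U -> d | SU | HeH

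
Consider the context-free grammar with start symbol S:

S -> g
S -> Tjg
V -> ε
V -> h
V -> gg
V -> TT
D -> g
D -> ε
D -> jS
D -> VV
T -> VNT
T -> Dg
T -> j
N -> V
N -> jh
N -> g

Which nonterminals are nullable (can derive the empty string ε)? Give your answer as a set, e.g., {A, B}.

Directly nullable (have an ε-rule): {D, V}.
N is nullable via N -> V (every symbol on the right is already known nullable).
Not nullable: S, T — each has a terminal in every rule's right-hand side or depends on a non-nullable symbol.

{D, N, V}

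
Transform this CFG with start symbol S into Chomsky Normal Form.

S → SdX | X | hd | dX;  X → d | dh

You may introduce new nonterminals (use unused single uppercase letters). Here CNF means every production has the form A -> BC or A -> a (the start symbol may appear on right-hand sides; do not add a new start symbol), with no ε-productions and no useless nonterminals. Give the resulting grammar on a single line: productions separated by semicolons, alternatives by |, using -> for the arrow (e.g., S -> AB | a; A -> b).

No ε-productions.
After unit-elimination: S -> d | dX | dh | hd | SdX; X -> d | dh.
TERM: introduce A -> d, B -> h and substitute in every rule of length ≥2.
BIN: S -> SAX becomes S -> SC, C -> AX.

S -> d | AB | AX | BA | SC; A -> d; B -> h; C -> AX; X -> d | AB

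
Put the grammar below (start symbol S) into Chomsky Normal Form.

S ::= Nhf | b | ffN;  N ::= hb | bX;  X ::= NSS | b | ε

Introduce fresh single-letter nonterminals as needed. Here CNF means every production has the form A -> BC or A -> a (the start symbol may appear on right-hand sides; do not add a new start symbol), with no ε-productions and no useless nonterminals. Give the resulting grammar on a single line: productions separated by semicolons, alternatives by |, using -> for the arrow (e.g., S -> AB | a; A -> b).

S -> b | CD | NE; A -> b; B -> h; C -> f; D -> CN; E -> BC; F -> SS; N -> b | AX | BA; X -> b | NF

Nullable: {X}; after ε-elimination: S -> b | Nhf | ffN; N -> b | bX | hb; X -> b | NSS.
No unit productions to eliminate.
TERM: introduce A -> b, C -> f, B -> h and substitute in every rule of length ≥2.
BIN: S -> CCN becomes S -> CD, D -> CN; S -> NBC becomes S -> NE, E -> BC; X -> NSS becomes X -> NF, F -> SS.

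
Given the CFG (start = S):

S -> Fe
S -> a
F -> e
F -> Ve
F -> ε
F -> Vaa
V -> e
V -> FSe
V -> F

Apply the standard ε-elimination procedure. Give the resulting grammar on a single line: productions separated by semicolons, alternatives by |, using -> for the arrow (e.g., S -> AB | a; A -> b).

S -> a | e | Fe; F -> e | Ve | aa | Vaa; V -> F | e | Se | FSe

Nullable set: {F, V}.
S -> Fe: F nullable, giving Fe | e.
Drop F -> ε.
F -> Vaa: V nullable, giving Vaa | aa.
F -> Ve: V nullable, giving Ve | e.
V -> F: F nullable, giving F.
V -> FSe: F nullable, giving FSe | Se.
Unchanged (no nullable symbols): S -> a; F -> e; V -> e.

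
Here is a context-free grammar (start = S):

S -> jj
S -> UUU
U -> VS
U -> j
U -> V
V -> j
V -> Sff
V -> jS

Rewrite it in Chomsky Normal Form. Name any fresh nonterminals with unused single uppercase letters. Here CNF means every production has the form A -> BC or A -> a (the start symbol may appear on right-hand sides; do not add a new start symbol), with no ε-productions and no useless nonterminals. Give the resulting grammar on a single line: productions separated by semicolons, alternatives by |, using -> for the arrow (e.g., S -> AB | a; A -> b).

S -> AA | UC; A -> j; B -> f; C -> UU; D -> BB; E -> BB; U -> j | AS | SD | VS; V -> j | AS | SE

No ε-productions.
After unit-elimination: S -> jj | UUU; U -> j | VS | jS | Sff; V -> j | jS | Sff.
TERM: introduce B -> f, A -> j and substitute in every rule of length ≥2.
BIN: S -> UUU becomes S -> UC, C -> UU; U -> SBB becomes U -> SD, D -> BB; V -> SBB becomes V -> SE, E -> BB.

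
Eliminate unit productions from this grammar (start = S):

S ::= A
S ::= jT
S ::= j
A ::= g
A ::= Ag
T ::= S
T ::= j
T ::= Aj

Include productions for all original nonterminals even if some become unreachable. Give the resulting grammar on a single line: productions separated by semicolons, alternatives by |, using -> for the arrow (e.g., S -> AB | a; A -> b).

Unit productions: S->A, T->S.
Unit pairs (A ⇒* B via units): (S,A), (T,A), (T,S).
S: inherits non-unit rules of {A, S} → Ag | g | j | jT.
A: inherits non-unit rules of {A} → Ag | g.
T: inherits non-unit rules of {A, S, T} → Ag | Aj | g | j | jT.

S -> g | j | Ag | jT; A -> g | Ag; T -> g | j | Ag | Aj | jT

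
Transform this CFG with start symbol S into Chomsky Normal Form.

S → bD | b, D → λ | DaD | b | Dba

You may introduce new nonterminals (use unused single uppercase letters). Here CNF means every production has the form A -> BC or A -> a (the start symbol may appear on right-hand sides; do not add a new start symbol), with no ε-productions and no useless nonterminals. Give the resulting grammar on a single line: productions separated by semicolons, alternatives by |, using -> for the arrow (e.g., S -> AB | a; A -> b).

S -> b | BD; A -> a; B -> b; C -> AD; D -> a | b | AD | BA | DA | DC | DE; E -> BA

Nullable: {D}; after ε-elimination: S -> b | bD; D -> a | b | Da | aD | ba | DaD | Dba.
No unit productions to eliminate.
TERM: introduce A -> a, B -> b and substitute in every rule of length ≥2.
BIN: D -> DAD becomes D -> DC, C -> AD; D -> DBA becomes D -> DE, E -> BA.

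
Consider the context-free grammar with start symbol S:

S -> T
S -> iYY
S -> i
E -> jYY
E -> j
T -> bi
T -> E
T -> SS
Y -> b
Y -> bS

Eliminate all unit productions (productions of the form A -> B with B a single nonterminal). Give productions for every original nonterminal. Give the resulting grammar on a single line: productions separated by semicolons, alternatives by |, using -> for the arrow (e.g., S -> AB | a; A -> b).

S -> i | j | SS | bi | iYY | jYY; E -> j | jYY; T -> j | SS | bi | jYY; Y -> b | bS

Unit productions: S->T, T->E.
Unit pairs (A ⇒* B via units): (S,E), (S,T), (T,E).
S: inherits non-unit rules of {E, S, T} → SS | bi | i | iYY | j | jYY.
E: inherits non-unit rules of {E} → j | jYY.
T: inherits non-unit rules of {E, T} → SS | bi | j | jYY.
Y: inherits non-unit rules of {Y} → b | bS.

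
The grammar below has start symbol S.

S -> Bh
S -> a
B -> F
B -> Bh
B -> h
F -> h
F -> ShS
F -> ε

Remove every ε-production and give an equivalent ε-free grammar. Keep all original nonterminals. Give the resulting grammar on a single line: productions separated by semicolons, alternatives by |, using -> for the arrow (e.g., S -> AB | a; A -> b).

S -> a | h | Bh; B -> F | h | Bh; F -> h | ShS

Nullable set: {B, F}.
S -> Bh: B nullable, giving Bh | h.
B -> Bh: B nullable, giving Bh | h.
B -> F: F nullable, giving F.
Drop F -> ε.
Unchanged (no nullable symbols): S -> a; B -> h; F -> ShS; F -> h.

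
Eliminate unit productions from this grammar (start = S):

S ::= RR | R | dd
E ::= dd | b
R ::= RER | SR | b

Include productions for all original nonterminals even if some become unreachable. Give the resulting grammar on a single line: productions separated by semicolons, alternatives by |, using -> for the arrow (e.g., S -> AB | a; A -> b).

Unit productions: S->R.
Unit pairs (A ⇒* B via units): (S,R).
S: inherits non-unit rules of {R, S} → RER | RR | SR | b | dd.
E: inherits non-unit rules of {E} → b | dd.
R: inherits non-unit rules of {R} → RER | SR | b.

S -> b | RR | SR | dd | RER; E -> b | dd; R -> b | SR | RER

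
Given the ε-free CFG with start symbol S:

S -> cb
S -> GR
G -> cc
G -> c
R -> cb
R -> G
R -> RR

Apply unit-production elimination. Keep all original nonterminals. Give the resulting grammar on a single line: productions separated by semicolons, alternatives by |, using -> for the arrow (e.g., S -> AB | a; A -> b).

S -> GR | cb; G -> c | cc; R -> c | RR | cb | cc

Unit productions: R->G.
Unit pairs (A ⇒* B via units): (R,G).
S: inherits non-unit rules of {S} → GR | cb.
G: inherits non-unit rules of {G} → c | cc.
R: inherits non-unit rules of {G, R} → RR | c | cb | cc.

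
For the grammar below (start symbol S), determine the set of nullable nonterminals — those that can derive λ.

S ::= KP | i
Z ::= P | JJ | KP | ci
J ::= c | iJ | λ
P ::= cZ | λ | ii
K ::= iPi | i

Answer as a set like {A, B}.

Directly nullable (have an ε-rule): {J, P}.
Z is nullable via Z -> P (every symbol on the right is already known nullable).
Not nullable: K, S — each has a terminal in every rule's right-hand side or depends on a non-nullable symbol.

{J, P, Z}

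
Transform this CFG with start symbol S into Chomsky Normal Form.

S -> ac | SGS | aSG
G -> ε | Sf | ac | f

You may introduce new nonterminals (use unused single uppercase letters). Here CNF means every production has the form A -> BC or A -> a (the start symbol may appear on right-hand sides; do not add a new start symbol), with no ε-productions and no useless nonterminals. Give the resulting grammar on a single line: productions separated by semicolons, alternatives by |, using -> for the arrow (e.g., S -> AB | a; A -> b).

S -> BC | BD | BS | SE | SS; A -> f; B -> a; C -> c; D -> SG; E -> GS; G -> f | BC | SA

Nullable: {G}; after ε-elimination: S -> SS | aS | ac | SGS | aSG; G -> f | Sf | ac.
No unit productions to eliminate.
TERM: introduce B -> a, C -> c, A -> f and substitute in every rule of length ≥2.
BIN: S -> BSG becomes S -> BD, D -> SG; S -> SGS becomes S -> SE, E -> GS.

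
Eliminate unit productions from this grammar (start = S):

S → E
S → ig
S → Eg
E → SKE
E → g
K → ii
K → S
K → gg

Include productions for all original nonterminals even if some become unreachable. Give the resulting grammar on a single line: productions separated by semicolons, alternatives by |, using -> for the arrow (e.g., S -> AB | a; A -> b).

S -> g | Eg | ig | SKE; E -> g | SKE; K -> g | Eg | gg | ig | ii | SKE

Unit productions: K->S, S->E.
Unit pairs (A ⇒* B via units): (K,E), (K,S), (S,E).
S: inherits non-unit rules of {E, S} → Eg | SKE | g | ig.
E: inherits non-unit rules of {E} → SKE | g.
K: inherits non-unit rules of {E, K, S} → Eg | SKE | g | gg | ig | ii.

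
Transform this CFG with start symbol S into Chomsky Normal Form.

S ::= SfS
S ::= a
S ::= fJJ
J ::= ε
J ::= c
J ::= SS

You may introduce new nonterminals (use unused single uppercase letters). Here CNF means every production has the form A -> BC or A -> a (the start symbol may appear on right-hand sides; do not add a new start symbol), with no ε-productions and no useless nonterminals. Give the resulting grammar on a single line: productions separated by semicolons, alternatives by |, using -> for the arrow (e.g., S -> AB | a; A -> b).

Nullable: {J}; after ε-elimination: S -> a | f | fJ | SfS | fJJ; J -> c | SS.
No unit productions to eliminate.
TERM: introduce A -> f and substitute in every rule of length ≥2.
BIN: S -> AJJ becomes S -> AB, B -> JJ; S -> SAS becomes S -> SC, C -> AS.

S -> a | f | AB | AJ | SC; A -> f; B -> JJ; C -> AS; J -> c | SS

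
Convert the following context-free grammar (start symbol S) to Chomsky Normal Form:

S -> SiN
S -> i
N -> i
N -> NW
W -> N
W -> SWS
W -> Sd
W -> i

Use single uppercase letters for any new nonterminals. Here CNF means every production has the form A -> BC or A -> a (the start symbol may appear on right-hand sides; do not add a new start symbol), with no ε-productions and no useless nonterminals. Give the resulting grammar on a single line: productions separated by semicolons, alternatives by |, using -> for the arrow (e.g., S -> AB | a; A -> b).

S -> i | SC; A -> i; B -> d; C -> AN; D -> WS; N -> i | NW; W -> i | NW | SB | SD

No ε-productions.
After unit-elimination: S -> i | SiN; N -> i | NW; W -> i | NW | Sd | SWS.
TERM: introduce B -> d, A -> i and substitute in every rule of length ≥2.
BIN: S -> SAN becomes S -> SC, C -> AN; W -> SWS becomes W -> SD, D -> WS.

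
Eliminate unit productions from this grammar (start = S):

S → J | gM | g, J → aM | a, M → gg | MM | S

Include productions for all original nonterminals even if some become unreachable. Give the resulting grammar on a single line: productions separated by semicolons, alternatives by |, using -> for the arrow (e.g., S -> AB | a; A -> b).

Unit productions: M->S, S->J.
Unit pairs (A ⇒* B via units): (M,J), (M,S), (S,J).
S: inherits non-unit rules of {J, S} → a | aM | g | gM.
J: inherits non-unit rules of {J} → a | aM.
M: inherits non-unit rules of {J, M, S} → MM | a | aM | g | gM | gg.

S -> a | g | aM | gM; J -> a | aM; M -> a | g | MM | aM | gM | gg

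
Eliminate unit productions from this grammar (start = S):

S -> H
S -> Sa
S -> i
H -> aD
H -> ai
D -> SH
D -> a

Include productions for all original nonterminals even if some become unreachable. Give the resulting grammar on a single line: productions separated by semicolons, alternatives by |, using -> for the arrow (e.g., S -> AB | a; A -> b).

Unit productions: S->H.
Unit pairs (A ⇒* B via units): (S,H).
S: inherits non-unit rules of {H, S} → Sa | aD | ai | i.
D: inherits non-unit rules of {D} → SH | a.
H: inherits non-unit rules of {H} → aD | ai.

S -> i | Sa | aD | ai; D -> a | SH; H -> aD | ai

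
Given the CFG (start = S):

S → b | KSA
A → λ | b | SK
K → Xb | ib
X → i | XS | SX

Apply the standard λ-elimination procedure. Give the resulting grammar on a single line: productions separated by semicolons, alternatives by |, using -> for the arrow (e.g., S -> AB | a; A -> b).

S -> b | KS | KSA; A -> b | SK; K -> Xb | ib; X -> i | SX | XS

Nullable set: {A}.
S -> KSA: A nullable, giving KS | KSA.
Drop A -> λ.
Unchanged (no nullable symbols): S -> b; A -> SK; A -> b; K -> Xb; K -> ib; X -> SX; X -> XS; X -> i.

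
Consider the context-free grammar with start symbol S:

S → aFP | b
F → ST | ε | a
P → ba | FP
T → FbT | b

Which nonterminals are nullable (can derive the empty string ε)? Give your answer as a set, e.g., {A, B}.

{F}

Directly nullable (have an ε-rule): {F}.
Not nullable: P, S, T — each has a terminal in every rule's right-hand side or depends on a non-nullable symbol.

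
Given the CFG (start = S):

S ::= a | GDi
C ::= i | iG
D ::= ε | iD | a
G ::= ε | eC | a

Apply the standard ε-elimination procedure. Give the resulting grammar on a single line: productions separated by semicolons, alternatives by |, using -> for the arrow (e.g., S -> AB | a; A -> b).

Nullable set: {D, G}.
S -> GDi: G, D nullable, giving Di | GDi | Gi | i.
C -> iG: G nullable, giving i | iG.
Drop D -> ε.
D -> iD: D nullable, giving i | iD.
Drop G -> ε.
Unchanged (no nullable symbols): S -> a; C -> i; D -> a; G -> a; G -> eC.

S -> a | i | Di | Gi | GDi; C -> i | iG; D -> a | i | iD; G -> a | eC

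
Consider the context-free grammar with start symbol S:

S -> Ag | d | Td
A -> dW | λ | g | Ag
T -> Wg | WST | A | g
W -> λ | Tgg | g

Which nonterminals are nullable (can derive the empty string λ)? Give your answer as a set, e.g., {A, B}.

{A, T, W}

Directly nullable (have an ε-rule): {A, W}.
T is nullable via T -> A (every symbol on the right is already known nullable).
Not nullable: S — each has a terminal in every rule's right-hand side or depends on a non-nullable symbol.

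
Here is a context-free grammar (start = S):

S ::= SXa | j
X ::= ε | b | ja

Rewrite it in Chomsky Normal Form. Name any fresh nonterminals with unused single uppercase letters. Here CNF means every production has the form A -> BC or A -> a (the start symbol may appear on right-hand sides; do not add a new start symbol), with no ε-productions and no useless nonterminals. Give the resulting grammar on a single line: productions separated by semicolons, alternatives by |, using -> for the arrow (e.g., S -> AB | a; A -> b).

S -> j | SA | SC; A -> a; B -> j; C -> XA; X -> b | BA

Nullable: {X}; after ε-elimination: S -> j | Sa | SXa; X -> b | ja.
No unit productions to eliminate.
TERM: introduce A -> a, B -> j and substitute in every rule of length ≥2.
BIN: S -> SXA becomes S -> SC, C -> XA.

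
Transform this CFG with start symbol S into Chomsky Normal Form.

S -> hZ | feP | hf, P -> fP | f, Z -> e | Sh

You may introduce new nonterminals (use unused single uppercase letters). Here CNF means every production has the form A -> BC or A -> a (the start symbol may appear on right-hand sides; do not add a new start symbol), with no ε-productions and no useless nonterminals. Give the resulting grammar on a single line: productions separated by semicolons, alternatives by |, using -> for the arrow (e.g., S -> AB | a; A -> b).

S -> AD | CA | CZ; A -> f; B -> e; C -> h; D -> BP; P -> f | AP; Z -> e | SC

No ε-productions.
No unit productions to eliminate.
TERM: introduce B -> e, A -> f, C -> h and substitute in every rule of length ≥2.
BIN: S -> ABP becomes S -> AD, D -> BP.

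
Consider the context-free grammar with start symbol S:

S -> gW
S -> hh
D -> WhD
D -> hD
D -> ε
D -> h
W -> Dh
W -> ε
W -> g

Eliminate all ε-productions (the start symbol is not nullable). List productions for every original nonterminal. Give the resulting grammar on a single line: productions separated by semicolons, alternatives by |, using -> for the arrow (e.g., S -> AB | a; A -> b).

S -> g | gW | hh; D -> h | Wh | hD | WhD; W -> g | h | Dh

Nullable set: {D, W}.
S -> gW: W nullable, giving g | gW.
Drop D -> ε.
D -> WhD: W, D nullable, giving Wh | WhD | h | hD.
D -> hD: D nullable, giving h | hD.
Drop W -> ε.
W -> Dh: D nullable, giving Dh | h.
Unchanged (no nullable symbols): S -> hh; D -> h; W -> g.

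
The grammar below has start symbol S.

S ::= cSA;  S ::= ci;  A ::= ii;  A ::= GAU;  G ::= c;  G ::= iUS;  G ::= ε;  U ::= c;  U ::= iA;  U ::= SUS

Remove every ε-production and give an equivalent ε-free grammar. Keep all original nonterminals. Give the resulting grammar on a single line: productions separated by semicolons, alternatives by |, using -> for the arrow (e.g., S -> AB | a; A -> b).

Nullable set: {G}.
A -> GAU: G nullable, giving AU | GAU.
Drop G -> ε.
Unchanged (no nullable symbols): S -> cSA; S -> ci; A -> ii; G -> c; G -> iUS; U -> SUS; U -> c; U -> iA.

S -> ci | cSA; A -> AU | ii | GAU; G -> c | iUS; U -> c | iA | SUS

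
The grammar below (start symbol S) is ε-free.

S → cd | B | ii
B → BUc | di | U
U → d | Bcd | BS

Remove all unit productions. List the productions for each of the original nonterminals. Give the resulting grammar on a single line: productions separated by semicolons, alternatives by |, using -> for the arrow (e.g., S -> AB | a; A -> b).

S -> d | BS | cd | di | ii | BUc | Bcd; B -> d | BS | di | BUc | Bcd; U -> d | BS | Bcd

Unit productions: B->U, S->B.
Unit pairs (A ⇒* B via units): (B,U), (S,B), (S,U).
S: inherits non-unit rules of {B, S, U} → BS | BUc | Bcd | cd | d | di | ii.
B: inherits non-unit rules of {B, U} → BS | BUc | Bcd | d | di.
U: inherits non-unit rules of {U} → BS | Bcd | d.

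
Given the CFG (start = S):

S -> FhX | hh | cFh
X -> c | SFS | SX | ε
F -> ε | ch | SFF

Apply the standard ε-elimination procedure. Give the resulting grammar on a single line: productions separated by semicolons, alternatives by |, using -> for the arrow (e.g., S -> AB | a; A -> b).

Nullable set: {F, X}.
S -> FhX: F, X nullable, giving Fh | FhX | h | hX.
S -> cFh: F nullable, giving cFh | ch.
Drop F -> ε.
F -> SFF: F, F nullable, giving S | SF | SFF.
Drop X -> ε.
X -> SFS: F nullable, giving SFS | SS.
X -> SX: X nullable, giving S | SX.
Unchanged (no nullable symbols): S -> hh; F -> ch; X -> c.

S -> h | Fh | ch | hX | hh | FhX | cFh; F -> S | SF | ch | SFF; X -> S | c | SS | SX | SFS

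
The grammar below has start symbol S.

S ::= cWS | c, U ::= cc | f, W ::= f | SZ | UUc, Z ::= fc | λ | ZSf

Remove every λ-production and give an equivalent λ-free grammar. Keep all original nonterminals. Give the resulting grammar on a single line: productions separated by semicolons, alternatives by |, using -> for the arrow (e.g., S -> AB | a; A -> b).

S -> c | cWS; U -> f | cc; W -> S | f | SZ | UUc; Z -> Sf | fc | ZSf

Nullable set: {Z}.
W -> SZ: Z nullable, giving S | SZ.
Drop Z -> λ.
Z -> ZSf: Z nullable, giving Sf | ZSf.
Unchanged (no nullable symbols): S -> c; S -> cWS; U -> cc; U -> f; W -> UUc; W -> f; Z -> fc.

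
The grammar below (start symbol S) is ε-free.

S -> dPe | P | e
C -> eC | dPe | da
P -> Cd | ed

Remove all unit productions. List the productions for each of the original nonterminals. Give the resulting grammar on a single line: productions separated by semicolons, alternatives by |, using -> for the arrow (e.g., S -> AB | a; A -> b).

S -> e | Cd | ed | dPe; C -> da | eC | dPe; P -> Cd | ed

Unit productions: S->P.
Unit pairs (A ⇒* B via units): (S,P).
S: inherits non-unit rules of {P, S} → Cd | dPe | e | ed.
C: inherits non-unit rules of {C} → dPe | da | eC.
P: inherits non-unit rules of {P} → Cd | ed.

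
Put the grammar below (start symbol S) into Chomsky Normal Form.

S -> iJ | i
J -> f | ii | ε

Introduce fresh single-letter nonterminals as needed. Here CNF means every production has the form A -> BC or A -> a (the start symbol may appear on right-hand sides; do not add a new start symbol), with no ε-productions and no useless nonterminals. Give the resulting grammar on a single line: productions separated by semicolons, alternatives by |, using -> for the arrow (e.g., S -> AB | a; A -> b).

S -> i | AJ; A -> i; J -> f | AA

Nullable: {J}; after ε-elimination: S -> i | iJ; J -> f | ii.
No unit productions to eliminate.
TERM: introduce A -> i and substitute in every rule of length ≥2.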